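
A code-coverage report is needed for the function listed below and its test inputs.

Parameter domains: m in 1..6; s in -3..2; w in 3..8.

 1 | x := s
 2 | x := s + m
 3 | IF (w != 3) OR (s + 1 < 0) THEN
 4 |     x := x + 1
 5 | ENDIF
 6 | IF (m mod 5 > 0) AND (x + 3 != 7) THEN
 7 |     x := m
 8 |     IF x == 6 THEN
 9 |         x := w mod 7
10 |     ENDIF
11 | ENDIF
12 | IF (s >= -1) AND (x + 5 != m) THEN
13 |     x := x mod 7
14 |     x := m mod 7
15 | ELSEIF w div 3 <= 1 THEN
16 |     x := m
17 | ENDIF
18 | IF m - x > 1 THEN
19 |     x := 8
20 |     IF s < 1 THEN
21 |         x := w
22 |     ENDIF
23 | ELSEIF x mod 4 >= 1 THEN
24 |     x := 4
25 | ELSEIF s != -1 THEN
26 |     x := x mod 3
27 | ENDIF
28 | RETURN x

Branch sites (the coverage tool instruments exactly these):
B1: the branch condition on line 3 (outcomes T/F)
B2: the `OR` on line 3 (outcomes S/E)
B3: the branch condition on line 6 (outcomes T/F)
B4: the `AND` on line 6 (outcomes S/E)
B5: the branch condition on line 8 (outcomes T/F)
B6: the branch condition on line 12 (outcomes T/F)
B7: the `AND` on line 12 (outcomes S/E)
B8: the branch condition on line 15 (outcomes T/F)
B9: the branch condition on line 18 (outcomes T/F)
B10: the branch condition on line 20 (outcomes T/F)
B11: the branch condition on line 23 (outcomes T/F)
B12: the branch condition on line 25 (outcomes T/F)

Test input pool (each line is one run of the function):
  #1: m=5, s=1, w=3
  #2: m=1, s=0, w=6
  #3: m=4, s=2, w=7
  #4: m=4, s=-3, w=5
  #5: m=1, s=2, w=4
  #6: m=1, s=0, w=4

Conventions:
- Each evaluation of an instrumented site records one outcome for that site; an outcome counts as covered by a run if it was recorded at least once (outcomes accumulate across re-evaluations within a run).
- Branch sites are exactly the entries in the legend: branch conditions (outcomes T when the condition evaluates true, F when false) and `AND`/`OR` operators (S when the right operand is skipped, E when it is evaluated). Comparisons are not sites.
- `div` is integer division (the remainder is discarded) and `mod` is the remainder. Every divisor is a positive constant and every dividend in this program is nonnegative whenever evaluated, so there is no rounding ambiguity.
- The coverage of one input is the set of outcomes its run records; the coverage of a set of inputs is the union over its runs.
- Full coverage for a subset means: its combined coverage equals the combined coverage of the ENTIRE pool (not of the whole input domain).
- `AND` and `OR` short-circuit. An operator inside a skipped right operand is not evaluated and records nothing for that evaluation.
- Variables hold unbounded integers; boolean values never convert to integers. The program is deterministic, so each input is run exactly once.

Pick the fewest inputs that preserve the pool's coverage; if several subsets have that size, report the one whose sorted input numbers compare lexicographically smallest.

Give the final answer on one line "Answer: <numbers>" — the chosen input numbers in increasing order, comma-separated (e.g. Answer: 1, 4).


input #1 (m=5, s=1, w=3): events B2->E, B1->F, B4->S, B3->F, B7->E, B6->T, B9->F, B11->T; covers B1=F, B2=E, B3=F, B4=S, B6=T, B7=E, B9=F, B11=T
input #2 (m=1, s=0, w=6): events B2->S, B1->T, B4->E, B3->T, B5->F, B7->E, B6->T, B9->F, B11->T; covers B1=T, B2=S, B3=T, B4=E, B5=F, B6=T, B7=E, B9=F, B11=T
input #3 (m=4, s=2, w=7): events B2->S, B1->T, B4->E, B3->T, B5->F, B7->E, B6->T, B9->F, B11->F, B12->T; covers B1=T, B2=S, B3=T, B4=E, B5=F, B6=T, B7=E, B9=F, B11=F, B12=T
input #4 (m=4, s=-3, w=5): events B2->S, B1->T, B4->E, B3->T, B5->F, B7->S, B6->F, B8->T, B9->F, B11->F, B12->T; covers B1=T, B2=S, B3=T, B4=E, B5=F, B6=F, B7=S, B8=T, B9=F, B11=F, B12=T
input #5 (m=1, s=2, w=4): events B2->S, B1->T, B4->E, B3->F, B7->E, B6->T, B9->F, B11->T; covers B1=T, B2=S, B3=F, B4=E, B6=T, B7=E, B9=F, B11=T
input #6 (m=1, s=0, w=4): events B2->S, B1->T, B4->E, B3->T, B5->F, B7->E, B6->T, B9->F, B11->T; covers B1=T, B2=S, B3=T, B4=E, B5=F, B6=T, B7=E, B9=F, B11=T
the full pool covers 18 outcomes: B1=T, B1=F, B2=S, B2=E, B3=T, B3=F, B4=S, B4=E, B5=F, B6=T, B6=F, B7=S, B7=E, B8=T, B9=F, B11=T, B11=F, B12=T
size 1 is not enough: best union over all size-1 subsets is 11/18
the canonical winner is {1, 4}: size 2, full 18-outcome coverage, earliest index list among size-2 covers
Answer: 1, 4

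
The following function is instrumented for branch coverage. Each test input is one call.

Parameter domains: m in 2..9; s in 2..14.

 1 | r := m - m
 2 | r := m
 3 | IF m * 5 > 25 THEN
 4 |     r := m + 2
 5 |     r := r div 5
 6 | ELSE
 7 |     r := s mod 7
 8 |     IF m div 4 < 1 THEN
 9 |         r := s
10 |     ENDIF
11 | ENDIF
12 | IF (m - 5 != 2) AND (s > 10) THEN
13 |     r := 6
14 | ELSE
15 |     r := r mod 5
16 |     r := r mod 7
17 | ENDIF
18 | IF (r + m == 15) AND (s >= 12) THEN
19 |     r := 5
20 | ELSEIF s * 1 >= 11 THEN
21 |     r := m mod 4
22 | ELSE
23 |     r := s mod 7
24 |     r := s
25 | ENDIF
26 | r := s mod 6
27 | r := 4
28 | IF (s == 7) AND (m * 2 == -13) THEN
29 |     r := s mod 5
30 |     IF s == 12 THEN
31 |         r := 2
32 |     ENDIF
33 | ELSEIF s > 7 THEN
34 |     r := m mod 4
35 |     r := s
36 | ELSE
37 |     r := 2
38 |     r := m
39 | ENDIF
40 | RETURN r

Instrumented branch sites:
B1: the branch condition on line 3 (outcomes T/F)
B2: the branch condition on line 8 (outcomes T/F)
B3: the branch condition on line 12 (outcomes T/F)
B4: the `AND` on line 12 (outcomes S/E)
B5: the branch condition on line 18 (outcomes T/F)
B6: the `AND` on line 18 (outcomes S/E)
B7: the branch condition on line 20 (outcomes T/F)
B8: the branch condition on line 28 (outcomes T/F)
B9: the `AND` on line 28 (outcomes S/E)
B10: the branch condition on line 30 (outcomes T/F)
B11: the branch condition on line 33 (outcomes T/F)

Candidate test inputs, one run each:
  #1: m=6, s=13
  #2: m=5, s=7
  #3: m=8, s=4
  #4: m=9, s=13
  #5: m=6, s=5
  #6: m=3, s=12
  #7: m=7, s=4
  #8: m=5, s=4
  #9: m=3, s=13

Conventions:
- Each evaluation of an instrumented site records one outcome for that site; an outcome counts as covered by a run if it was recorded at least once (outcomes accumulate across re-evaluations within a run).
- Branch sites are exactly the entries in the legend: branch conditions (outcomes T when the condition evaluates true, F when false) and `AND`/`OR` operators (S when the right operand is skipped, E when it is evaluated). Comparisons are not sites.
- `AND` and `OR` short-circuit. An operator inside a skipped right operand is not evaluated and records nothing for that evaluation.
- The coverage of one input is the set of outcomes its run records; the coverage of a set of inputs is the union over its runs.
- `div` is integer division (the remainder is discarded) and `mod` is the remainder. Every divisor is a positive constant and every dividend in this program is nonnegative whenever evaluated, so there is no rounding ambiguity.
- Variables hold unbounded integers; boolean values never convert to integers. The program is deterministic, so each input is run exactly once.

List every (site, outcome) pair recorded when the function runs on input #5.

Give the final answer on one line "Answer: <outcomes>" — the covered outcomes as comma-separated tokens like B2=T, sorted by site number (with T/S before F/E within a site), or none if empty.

Running input #5 (m=6, s=5), event by event:
  B1->T, B4->E, B3->F, B6->S, B5->F, B7->F, B9->S, B8->F, B11->F
distinct outcomes covered: B1=T, B3=F, B4=E, B5=F, B6=S, B7=F, B8=F, B9=S, B11=F

Answer: B1=T, B3=F, B4=E, B5=F, B6=S, B7=F, B8=F, B9=S, B11=F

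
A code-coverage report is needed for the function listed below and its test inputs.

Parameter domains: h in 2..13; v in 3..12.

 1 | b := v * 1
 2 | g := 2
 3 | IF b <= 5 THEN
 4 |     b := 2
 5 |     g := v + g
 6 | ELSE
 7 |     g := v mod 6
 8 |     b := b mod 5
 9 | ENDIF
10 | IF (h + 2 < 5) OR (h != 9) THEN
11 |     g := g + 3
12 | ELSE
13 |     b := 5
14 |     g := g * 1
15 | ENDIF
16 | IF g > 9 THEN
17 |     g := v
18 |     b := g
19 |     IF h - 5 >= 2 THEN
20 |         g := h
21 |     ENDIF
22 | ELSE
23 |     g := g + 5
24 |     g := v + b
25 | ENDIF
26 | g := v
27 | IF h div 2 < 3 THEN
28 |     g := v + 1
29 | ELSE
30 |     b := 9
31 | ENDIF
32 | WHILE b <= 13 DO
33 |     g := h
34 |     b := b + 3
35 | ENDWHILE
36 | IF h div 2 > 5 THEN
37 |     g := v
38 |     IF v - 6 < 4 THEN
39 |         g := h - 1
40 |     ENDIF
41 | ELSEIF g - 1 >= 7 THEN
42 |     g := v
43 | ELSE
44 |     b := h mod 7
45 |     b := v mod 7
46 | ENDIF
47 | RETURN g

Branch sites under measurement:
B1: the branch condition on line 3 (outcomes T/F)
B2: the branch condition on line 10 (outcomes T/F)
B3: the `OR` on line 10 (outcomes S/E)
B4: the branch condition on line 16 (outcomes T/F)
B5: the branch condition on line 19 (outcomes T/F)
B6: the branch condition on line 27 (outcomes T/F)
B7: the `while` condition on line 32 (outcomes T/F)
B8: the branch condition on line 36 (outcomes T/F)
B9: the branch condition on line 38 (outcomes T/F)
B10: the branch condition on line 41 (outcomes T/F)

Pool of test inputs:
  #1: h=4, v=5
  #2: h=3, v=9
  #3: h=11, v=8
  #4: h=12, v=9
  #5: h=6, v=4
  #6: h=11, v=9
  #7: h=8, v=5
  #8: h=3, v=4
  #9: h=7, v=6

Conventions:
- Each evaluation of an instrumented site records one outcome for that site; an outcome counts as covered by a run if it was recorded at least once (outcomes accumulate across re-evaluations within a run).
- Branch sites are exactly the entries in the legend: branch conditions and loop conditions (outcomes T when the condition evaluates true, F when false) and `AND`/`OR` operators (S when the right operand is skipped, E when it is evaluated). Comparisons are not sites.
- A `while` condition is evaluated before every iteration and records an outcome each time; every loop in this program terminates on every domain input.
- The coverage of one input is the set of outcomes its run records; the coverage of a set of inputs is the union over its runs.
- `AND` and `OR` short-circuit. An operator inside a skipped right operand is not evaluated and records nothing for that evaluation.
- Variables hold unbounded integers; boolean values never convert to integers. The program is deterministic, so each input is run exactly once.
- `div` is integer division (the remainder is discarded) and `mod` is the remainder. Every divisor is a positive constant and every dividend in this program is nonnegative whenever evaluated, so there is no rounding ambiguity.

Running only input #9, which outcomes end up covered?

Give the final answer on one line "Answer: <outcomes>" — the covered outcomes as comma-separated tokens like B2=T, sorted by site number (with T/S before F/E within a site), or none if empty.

Simulating input #9 (h=7, v=6) step by step:
  B1->F, B3->E, B2->T, B4->F, B6->F, B7->T, B7->T, B7->F, B8->F, B10->F
as a set, this run covers: B1=F, B2=T, B3=E, B4=F, B6=F, B7=T, B7=F, B8=F, B10=F

Answer: B1=F, B2=T, B3=E, B4=F, B6=F, B7=T, B7=F, B8=F, B10=F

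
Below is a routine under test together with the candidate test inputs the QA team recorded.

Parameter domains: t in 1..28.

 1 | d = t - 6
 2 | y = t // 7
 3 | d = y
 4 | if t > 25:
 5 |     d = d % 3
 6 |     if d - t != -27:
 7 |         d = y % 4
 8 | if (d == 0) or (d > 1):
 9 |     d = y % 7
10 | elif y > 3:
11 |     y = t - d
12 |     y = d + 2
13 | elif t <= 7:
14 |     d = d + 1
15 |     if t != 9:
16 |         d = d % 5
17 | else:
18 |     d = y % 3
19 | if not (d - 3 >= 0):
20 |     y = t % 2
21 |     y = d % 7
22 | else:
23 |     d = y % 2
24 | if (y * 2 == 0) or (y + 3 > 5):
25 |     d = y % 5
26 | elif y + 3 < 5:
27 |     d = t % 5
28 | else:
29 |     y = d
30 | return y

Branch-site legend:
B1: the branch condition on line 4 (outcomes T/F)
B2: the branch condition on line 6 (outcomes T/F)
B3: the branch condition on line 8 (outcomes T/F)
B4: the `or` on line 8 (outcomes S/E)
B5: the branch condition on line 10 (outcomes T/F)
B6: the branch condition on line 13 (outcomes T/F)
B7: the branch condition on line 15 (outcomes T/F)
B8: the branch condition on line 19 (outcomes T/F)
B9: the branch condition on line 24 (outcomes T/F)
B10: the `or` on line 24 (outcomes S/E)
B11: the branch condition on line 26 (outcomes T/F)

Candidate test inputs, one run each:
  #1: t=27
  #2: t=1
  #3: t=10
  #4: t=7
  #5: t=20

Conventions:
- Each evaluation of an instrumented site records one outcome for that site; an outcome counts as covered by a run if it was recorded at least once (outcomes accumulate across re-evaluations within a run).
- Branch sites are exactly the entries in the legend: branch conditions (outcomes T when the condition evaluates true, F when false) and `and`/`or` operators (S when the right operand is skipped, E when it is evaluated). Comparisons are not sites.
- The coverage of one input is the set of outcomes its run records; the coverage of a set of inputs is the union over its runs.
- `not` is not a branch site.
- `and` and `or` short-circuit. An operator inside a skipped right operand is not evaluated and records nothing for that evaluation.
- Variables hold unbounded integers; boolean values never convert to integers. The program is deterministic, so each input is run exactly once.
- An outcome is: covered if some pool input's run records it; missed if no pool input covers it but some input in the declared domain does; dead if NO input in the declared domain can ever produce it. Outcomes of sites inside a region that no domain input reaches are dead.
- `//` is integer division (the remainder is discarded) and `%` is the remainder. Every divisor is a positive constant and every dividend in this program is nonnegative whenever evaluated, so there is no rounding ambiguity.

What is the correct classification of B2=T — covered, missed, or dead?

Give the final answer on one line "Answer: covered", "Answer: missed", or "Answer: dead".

no pool input records B2=T
but domain input (t=26) does record it -> reachable, so missed

Answer: missed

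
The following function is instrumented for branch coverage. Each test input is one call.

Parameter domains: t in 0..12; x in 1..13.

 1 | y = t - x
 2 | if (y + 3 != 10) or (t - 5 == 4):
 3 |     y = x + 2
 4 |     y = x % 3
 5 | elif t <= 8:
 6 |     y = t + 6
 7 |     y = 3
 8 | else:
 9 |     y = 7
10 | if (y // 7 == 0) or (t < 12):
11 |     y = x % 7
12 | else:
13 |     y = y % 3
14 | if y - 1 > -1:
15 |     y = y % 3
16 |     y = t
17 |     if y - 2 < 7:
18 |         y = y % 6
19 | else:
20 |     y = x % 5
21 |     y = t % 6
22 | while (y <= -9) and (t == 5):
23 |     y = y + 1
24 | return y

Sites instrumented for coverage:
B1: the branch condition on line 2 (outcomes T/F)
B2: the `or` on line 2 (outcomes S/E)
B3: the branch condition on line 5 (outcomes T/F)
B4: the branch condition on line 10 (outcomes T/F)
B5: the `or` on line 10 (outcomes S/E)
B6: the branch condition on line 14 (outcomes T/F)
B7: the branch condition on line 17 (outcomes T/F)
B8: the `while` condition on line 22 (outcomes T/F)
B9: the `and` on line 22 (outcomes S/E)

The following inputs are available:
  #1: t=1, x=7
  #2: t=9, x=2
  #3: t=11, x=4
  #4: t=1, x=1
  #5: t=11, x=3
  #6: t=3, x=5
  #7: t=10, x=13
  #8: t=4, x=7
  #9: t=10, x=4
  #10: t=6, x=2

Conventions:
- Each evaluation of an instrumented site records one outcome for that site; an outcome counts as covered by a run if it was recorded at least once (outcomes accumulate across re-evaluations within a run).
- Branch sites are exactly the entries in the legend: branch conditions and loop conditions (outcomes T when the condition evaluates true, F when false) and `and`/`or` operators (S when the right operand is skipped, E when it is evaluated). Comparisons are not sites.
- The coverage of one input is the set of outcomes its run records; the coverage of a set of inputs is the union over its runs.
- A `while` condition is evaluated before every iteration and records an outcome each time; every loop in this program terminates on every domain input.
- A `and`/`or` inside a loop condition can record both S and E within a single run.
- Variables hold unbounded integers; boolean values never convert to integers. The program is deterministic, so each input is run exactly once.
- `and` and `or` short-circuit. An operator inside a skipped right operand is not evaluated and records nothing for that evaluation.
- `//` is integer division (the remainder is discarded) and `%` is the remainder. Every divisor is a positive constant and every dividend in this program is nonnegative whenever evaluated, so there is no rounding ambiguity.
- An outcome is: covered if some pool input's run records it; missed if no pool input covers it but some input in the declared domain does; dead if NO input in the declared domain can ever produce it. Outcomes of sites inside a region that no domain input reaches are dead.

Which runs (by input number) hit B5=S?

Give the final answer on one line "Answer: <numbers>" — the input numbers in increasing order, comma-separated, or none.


input #1 (t=1, x=7): records B5=S
input #2 (t=9, x=2): records B5=S
input #3 (t=11, x=4): does not record B5=S
input #4 (t=1, x=1): records B5=S
input #5 (t=11, x=3): records B5=S
input #6 (t=3, x=5): records B5=S
input #7 (t=10, x=13): records B5=S
input #8 (t=4, x=7): records B5=S
input #9 (t=10, x=4): records B5=S
input #10 (t=6, x=2): records B5=S
Answer: 1, 2, 4, 5, 6, 7, 8, 9, 10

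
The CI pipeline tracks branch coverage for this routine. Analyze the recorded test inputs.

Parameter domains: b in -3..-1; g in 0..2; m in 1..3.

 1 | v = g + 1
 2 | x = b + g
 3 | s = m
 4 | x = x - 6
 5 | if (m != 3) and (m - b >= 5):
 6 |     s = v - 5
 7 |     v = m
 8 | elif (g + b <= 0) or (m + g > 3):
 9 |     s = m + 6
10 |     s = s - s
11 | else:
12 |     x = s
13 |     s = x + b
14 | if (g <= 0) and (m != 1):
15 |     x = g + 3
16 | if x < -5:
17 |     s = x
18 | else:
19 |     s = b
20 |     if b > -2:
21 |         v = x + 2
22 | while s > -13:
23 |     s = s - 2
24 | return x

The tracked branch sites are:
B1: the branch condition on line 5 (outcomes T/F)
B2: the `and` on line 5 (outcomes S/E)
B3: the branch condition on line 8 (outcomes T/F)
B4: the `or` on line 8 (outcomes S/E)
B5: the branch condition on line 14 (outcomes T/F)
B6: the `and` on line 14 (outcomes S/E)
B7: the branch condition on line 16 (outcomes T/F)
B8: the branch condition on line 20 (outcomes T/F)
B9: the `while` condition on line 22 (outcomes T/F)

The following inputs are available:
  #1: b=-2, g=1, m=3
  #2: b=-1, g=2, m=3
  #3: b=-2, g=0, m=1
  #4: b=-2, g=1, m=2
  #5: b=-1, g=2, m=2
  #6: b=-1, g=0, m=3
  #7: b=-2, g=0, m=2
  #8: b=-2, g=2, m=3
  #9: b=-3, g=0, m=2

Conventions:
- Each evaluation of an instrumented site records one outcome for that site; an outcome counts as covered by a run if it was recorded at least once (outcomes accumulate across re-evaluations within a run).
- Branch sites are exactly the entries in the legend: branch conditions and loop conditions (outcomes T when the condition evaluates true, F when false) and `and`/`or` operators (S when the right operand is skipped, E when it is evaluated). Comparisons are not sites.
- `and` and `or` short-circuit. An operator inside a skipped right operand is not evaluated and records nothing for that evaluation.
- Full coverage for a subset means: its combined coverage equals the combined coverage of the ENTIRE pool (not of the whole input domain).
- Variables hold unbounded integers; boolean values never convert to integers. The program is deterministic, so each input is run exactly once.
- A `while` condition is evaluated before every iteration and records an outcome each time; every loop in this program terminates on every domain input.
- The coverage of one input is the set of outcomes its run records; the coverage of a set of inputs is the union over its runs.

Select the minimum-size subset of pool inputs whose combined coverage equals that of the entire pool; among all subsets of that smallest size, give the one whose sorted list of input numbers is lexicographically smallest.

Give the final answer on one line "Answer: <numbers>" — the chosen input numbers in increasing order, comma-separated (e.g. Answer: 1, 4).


#1 (b=-2, g=1, m=3) -> B2->S, B1->F, B4->S, B3->T, B6->S, B5->F, B7->T, B9->T, B9->T, B9->T, B9->F; covered: B1=F, B2=S, B3=T, B4=S, B5=F, B6=S, B7=T, B9=T, B9=F
#2 (b=-1, g=2, m=3) -> B2->S, B1->F, B4->E, B3->T, B6->S, B5->F, B7->F, B8->T, B9->T, B9->T, B9->T, B9->T, B9->T, B9->T, ...; covered: B1=F, B2=S, B3=T, B4=E, B5=F, B6=S, B7=F, B8=T, B9=T, B9=F
#3 (b=-2, g=0, m=1) -> B2->E, B1->F, B4->S, B3->T, B6->E, B5->F, B7->T, B9->T, B9->T, B9->T, B9->F; covered: B1=F, B2=E, B3=T, B4=S, B5=F, B6=E, B7=T, B9=T, B9=F
#4 (b=-2, g=1, m=2) -> B2->E, B1->F, B4->S, B3->T, B6->S, B5->F, B7->T, B9->T, B9->T, B9->T, B9->F; covered: B1=F, B2=E, B3=T, B4=S, B5=F, B6=S, B7=T, B9=T, B9=F
#5 (b=-1, g=2, m=2) -> B2->E, B1->F, B4->E, B3->T, B6->S, B5->F, B7->F, B8->T, B9->T, B9->T, B9->T, B9->T, B9->T, B9->T, ...; covered: B1=F, B2=E, B3=T, B4=E, B5=F, B6=S, B7=F, B8=T, B9=T, B9=F
#6 (b=-1, g=0, m=3) -> B2->S, B1->F, B4->S, B3->T, B6->E, B5->T, B7->F, B8->T, B9->T, B9->T, B9->T, B9->T, B9->T, B9->T, ...; covered: B1=F, B2=S, B3=T, B4=S, B5=T, B6=E, B7=F, B8=T, B9=T, B9=F
#7 (b=-2, g=0, m=2) -> B2->E, B1->F, B4->S, B3->T, B6->E, B5->T, B7->F, B8->F, B9->T, B9->T, B9->T, B9->T, B9->T, B9->T, ...; covered: B1=F, B2=E, B3=T, B4=S, B5=T, B6=E, B7=F, B8=F, B9=T, B9=F
#8 (b=-2, g=2, m=3) -> B2->S, B1->F, B4->S, B3->T, B6->S, B5->F, B7->T, B9->T, B9->T, B9->T, B9->T, B9->F; covered: B1=F, B2=S, B3=T, B4=S, B5=F, B6=S, B7=T, B9=T, B9=F
#9 (b=-3, g=0, m=2) -> B2->E, B1->T, B6->E, B5->T, B7->F, B8->F, B9->T, B9->T, B9->T, B9->T, B9->T, B9->F; covered: B1=T, B2=E, B5=T, B6=E, B7=F, B8=F, B9=T, B9=F
the full pool covers 17 outcomes: B1=T, B1=F, B2=S, B2=E, B3=T, B4=S, B4=E, B5=T, B5=F, B6=S, B6=E, B7=T, B7=F, B8=T, B8=F, B9=T, B9=F
no size-1 subset reaches all 17 outcomes (best union: 10/17)
no size-2 subset reaches all 17 outcomes (best union: 15/17)
the canonical winner is {1, 2, 9}: size 3, full 17-outcome coverage, earliest index list among size-3 covers
Answer: 1, 2, 9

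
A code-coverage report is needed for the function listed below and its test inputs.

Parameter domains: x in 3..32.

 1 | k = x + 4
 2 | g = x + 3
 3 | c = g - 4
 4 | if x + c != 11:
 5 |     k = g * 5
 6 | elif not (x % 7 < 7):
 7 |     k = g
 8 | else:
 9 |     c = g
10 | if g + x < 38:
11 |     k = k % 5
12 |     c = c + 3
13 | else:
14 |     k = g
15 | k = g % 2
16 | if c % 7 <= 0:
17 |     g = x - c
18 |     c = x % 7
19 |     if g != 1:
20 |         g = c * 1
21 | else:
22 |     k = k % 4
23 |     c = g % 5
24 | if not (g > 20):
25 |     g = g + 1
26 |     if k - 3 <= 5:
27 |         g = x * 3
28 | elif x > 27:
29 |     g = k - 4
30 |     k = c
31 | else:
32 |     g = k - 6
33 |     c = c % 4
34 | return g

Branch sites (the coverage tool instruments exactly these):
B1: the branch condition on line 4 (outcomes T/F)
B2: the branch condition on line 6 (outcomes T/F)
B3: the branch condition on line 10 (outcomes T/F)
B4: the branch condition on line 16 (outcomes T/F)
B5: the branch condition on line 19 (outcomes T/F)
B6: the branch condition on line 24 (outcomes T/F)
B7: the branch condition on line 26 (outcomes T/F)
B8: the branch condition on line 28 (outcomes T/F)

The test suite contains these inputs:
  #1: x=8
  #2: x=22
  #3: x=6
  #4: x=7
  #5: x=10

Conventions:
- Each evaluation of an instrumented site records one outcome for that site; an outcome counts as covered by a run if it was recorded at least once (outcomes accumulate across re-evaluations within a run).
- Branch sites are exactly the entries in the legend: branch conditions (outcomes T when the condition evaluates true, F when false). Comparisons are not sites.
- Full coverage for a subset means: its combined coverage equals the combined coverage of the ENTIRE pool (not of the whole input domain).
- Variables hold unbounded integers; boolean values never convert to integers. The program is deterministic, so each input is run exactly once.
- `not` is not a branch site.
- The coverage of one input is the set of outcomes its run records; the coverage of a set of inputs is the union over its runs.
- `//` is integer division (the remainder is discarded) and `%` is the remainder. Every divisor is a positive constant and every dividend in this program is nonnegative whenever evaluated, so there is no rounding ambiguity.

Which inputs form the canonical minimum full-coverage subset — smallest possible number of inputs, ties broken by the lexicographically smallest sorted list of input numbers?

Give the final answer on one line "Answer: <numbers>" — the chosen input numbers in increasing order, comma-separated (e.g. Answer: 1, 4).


input #1 (x=8): events B1->T, B3->T, B4->F, B6->T, B7->T; covers B1=T, B3=T, B4=F, B6=T, B7=T
input #2 (x=22): events B1->T, B3->F, B4->T, B5->F, B6->T, B7->T; covers B1=T, B3=F, B4=T, B5=F, B6=T, B7=T
input #3 (x=6): events B1->F, B2->F, B3->T, B4->F, B6->T, B7->T; covers B1=F, B2=F, B3=T, B4=F, B6=T, B7=T
input #4 (x=7): events B1->T, B3->T, B4->F, B6->T, B7->T; covers B1=T, B3=T, B4=F, B6=T, B7=T
input #5 (x=10): events B1->T, B3->T, B4->F, B6->T, B7->T; covers B1=T, B3=T, B4=F, B6=T, B7=T
together the pool reaches 10 outcomes: B1=T, B1=F, B2=F, B3=T, B3=F, B4=T, B4=F, B5=F, B6=T, B7=T
no size-1 subset reaches all 10 outcomes (best union: 6/10)
the canonical winner is {2, 3}: size 2, full 10-outcome coverage, earliest index list among size-2 covers
Answer: 2, 3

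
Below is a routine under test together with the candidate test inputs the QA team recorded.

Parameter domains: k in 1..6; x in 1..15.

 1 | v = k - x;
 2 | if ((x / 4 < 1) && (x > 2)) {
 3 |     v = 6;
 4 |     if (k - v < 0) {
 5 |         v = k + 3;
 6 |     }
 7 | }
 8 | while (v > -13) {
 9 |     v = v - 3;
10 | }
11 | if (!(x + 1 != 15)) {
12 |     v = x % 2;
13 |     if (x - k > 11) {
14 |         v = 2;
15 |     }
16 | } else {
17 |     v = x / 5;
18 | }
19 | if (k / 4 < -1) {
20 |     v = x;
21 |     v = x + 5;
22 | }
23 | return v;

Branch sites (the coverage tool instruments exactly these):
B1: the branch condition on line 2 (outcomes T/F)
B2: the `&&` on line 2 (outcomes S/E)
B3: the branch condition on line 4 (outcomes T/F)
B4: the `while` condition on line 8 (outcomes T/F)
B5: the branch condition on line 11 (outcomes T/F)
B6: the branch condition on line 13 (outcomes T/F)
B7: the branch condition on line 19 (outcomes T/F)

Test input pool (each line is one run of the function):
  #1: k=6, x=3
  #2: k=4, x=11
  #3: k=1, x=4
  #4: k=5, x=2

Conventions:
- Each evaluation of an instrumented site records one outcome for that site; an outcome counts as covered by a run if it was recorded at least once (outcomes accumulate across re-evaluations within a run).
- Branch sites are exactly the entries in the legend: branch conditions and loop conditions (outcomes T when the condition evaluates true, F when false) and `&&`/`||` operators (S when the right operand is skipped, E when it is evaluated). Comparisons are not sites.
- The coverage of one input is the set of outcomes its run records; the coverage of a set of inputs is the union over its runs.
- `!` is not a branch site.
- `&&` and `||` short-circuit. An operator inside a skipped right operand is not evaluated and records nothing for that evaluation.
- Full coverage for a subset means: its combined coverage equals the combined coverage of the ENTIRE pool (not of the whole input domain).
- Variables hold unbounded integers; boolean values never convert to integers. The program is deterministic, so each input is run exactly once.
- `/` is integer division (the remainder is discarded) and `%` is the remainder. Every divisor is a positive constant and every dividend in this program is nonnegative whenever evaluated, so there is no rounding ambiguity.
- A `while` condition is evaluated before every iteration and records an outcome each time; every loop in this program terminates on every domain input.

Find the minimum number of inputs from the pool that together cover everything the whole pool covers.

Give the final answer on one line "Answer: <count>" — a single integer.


test 1 (k=6, x=3) fires B2->E, B1->T, B3->F, B4->T, B4->T, B4->T, B4->T, B4->T, B4->T, B4->T, B4->F, B5->F, B7->F; hits B1=T, B2=E, B3=F, B4=T, B4=F, B5=F, B7=F
test 2 (k=4, x=11) fires B2->S, B1->F, B4->T, B4->T, B4->F, B5->F, B7->F; hits B1=F, B2=S, B4=T, B4=F, B5=F, B7=F
test 3 (k=1, x=4) fires B2->S, B1->F, B4->T, B4->T, B4->T, B4->T, B4->F, B5->F, B7->F; hits B1=F, B2=S, B4=T, B4=F, B5=F, B7=F
test 4 (k=5, x=2) fires B2->E, B1->F, B4->T, B4->T, B4->T, B4->T, B4->T, B4->T, B4->F, B5->F, B7->F; hits B1=F, B2=E, B4=T, B4=F, B5=F, B7=F
together the pool reaches 9 outcomes: B1=T, B1=F, B2=S, B2=E, B3=F, B4=T, B4=F, B5=F, B7=F
size 1 is not enough: best union over all size-1 subsets is 7/9
at size 2, {1, 2} reaches all 9 outcomes; every lexicographically earlier size-2 subset fails
Answer: 2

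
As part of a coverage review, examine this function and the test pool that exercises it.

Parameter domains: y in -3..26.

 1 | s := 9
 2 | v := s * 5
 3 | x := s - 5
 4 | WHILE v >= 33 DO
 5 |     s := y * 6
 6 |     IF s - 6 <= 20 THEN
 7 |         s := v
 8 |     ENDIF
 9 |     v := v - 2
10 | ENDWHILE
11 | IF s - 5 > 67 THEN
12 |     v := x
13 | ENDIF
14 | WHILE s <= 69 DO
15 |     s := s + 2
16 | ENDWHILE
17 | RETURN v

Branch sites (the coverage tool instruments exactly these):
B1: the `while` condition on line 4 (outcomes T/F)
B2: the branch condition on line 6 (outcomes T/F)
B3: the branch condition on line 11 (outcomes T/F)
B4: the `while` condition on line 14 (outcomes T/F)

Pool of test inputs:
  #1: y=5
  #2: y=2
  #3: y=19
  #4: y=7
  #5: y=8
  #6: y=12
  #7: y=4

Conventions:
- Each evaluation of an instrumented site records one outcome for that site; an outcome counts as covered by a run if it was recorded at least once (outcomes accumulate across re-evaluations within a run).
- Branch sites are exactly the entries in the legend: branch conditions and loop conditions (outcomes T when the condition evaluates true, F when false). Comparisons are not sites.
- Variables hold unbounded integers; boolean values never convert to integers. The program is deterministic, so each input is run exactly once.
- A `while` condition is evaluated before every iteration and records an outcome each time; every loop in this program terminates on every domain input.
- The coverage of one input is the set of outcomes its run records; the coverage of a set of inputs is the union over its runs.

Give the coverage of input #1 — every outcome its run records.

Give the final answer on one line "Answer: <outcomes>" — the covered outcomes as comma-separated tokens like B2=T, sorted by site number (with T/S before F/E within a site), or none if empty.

Event log for input #1 (y=5):
  B1->T, B2->F, B1->T, B2->F, B1->T, B2->F, B1->T, B2->F, B1->T, B2->F
  B1->T, B2->F, B1->T, B2->F, B1->F, B3->F, B4->T, B4->T, B4->T, B4->T
  B4->T, B4->T, B4->T, B4->T, B4->T, B4->T, B4->T, B4->T, B4->T, B4->T
  B4->T, B4->T, B4->T, B4->T, B4->T, B4->T, B4->F
distinct outcomes covered: B1=T, B1=F, B2=F, B3=F, B4=T, B4=F

Answer: B1=T, B1=F, B2=F, B3=F, B4=T, B4=F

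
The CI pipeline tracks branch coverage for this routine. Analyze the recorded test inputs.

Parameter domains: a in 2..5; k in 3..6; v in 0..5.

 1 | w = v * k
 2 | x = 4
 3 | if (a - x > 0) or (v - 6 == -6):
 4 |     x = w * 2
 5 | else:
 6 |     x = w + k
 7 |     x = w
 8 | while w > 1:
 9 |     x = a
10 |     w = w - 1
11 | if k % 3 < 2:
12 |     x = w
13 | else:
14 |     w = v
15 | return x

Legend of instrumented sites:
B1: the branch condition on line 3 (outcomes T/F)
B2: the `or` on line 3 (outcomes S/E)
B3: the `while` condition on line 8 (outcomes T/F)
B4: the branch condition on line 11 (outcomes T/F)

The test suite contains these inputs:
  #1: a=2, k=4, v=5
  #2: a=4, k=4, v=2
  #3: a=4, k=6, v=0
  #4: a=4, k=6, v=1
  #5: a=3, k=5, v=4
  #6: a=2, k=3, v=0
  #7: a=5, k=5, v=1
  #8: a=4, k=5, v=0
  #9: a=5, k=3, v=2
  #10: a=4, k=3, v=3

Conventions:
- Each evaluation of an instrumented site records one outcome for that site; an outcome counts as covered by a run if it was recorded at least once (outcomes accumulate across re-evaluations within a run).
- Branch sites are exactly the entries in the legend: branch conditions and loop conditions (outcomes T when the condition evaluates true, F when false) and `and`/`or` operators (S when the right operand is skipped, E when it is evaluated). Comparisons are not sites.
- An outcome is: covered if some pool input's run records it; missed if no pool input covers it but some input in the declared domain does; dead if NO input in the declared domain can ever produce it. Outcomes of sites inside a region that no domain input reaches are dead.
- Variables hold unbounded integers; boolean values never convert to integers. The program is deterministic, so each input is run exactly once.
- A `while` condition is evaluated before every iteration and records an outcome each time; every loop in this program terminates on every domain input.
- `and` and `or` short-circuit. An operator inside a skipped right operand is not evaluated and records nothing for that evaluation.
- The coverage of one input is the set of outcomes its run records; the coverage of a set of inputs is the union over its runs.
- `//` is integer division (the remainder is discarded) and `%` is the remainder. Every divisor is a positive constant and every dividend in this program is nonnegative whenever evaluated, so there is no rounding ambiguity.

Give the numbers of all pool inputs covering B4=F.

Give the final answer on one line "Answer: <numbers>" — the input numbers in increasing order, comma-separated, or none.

input #1 (a=2, k=4, v=5): does not produce B4=F
input #2 (a=4, k=4, v=2): does not produce B4=F
input #3 (a=4, k=6, v=0): does not produce B4=F
input #4 (a=4, k=6, v=1): does not produce B4=F
input #5 (a=3, k=5, v=4): produces B4=F
input #6 (a=2, k=3, v=0): does not produce B4=F
input #7 (a=5, k=5, v=1): produces B4=F
input #8 (a=4, k=5, v=0): produces B4=F
input #9 (a=5, k=3, v=2): does not produce B4=F
input #10 (a=4, k=3, v=3): does not produce B4=F

Answer: 5, 7, 8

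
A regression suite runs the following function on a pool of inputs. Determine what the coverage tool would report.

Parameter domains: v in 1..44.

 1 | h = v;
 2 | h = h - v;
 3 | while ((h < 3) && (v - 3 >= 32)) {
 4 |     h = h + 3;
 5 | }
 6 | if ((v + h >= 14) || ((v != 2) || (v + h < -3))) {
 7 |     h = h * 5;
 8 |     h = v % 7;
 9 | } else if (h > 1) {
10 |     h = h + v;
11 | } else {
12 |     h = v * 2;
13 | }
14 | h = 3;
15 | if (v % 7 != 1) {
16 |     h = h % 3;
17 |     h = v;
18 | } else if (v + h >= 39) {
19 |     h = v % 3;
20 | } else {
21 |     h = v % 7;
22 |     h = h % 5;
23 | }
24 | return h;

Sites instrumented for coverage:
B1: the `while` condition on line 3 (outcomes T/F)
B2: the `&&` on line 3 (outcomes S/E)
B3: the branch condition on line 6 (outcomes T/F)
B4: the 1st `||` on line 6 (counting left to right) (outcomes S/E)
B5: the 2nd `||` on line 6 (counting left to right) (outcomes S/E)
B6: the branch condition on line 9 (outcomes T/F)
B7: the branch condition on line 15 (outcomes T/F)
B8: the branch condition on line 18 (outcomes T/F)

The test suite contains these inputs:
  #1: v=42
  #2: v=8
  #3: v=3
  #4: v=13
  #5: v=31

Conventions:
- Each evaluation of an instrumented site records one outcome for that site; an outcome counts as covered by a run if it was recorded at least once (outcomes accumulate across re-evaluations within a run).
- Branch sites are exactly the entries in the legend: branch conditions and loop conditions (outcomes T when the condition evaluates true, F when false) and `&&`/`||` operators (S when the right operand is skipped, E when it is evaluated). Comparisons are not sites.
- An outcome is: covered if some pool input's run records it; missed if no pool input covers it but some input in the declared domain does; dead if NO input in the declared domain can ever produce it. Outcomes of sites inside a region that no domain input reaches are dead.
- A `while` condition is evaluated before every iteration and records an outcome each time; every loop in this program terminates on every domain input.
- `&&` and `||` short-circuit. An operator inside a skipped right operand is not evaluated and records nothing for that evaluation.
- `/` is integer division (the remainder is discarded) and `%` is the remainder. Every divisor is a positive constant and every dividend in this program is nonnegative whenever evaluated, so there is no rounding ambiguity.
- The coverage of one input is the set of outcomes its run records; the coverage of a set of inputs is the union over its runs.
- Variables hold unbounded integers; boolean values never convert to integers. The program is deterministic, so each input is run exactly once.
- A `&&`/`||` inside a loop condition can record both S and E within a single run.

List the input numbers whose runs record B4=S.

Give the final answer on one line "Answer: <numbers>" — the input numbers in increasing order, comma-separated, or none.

input #1 (v=42): produces B4=S
input #2 (v=8): does not produce B4=S
input #3 (v=3): does not produce B4=S
input #4 (v=13): does not produce B4=S
input #5 (v=31): produces B4=S

Answer: 1, 5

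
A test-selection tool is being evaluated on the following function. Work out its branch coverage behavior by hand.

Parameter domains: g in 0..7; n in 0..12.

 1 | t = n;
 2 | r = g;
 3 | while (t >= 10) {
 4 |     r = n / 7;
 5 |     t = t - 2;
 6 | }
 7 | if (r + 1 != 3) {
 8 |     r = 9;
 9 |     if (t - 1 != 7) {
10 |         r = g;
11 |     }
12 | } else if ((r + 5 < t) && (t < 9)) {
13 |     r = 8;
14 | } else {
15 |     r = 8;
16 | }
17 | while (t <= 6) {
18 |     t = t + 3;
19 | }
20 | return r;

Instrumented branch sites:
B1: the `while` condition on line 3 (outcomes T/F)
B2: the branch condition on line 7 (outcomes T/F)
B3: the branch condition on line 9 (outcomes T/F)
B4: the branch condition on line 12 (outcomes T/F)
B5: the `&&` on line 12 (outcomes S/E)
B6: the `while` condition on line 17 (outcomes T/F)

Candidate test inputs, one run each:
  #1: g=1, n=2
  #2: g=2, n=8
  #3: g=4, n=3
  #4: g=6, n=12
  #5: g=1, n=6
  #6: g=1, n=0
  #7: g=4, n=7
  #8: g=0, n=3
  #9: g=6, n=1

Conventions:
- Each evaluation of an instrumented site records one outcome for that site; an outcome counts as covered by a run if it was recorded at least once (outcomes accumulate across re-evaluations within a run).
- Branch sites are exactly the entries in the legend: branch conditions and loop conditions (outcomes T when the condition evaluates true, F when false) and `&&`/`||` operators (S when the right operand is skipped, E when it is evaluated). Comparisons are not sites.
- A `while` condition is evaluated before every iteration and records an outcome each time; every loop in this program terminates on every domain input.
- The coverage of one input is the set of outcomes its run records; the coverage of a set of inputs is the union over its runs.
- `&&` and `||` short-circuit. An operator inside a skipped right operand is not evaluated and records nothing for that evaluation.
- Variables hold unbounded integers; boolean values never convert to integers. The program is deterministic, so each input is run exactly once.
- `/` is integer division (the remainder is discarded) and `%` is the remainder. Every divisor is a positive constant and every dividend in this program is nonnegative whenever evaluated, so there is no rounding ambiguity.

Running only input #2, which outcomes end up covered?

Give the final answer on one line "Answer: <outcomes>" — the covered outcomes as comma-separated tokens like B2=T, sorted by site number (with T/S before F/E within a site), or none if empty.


Running input #2 (g=2, n=8), event by event:
  B1->F, B2->F, B5->E, B4->T, B6->F
collecting distinct outcomes: B1=F, B2=F, B4=T, B5=E, B6=F
Answer: B1=F, B2=F, B4=T, B5=E, B6=F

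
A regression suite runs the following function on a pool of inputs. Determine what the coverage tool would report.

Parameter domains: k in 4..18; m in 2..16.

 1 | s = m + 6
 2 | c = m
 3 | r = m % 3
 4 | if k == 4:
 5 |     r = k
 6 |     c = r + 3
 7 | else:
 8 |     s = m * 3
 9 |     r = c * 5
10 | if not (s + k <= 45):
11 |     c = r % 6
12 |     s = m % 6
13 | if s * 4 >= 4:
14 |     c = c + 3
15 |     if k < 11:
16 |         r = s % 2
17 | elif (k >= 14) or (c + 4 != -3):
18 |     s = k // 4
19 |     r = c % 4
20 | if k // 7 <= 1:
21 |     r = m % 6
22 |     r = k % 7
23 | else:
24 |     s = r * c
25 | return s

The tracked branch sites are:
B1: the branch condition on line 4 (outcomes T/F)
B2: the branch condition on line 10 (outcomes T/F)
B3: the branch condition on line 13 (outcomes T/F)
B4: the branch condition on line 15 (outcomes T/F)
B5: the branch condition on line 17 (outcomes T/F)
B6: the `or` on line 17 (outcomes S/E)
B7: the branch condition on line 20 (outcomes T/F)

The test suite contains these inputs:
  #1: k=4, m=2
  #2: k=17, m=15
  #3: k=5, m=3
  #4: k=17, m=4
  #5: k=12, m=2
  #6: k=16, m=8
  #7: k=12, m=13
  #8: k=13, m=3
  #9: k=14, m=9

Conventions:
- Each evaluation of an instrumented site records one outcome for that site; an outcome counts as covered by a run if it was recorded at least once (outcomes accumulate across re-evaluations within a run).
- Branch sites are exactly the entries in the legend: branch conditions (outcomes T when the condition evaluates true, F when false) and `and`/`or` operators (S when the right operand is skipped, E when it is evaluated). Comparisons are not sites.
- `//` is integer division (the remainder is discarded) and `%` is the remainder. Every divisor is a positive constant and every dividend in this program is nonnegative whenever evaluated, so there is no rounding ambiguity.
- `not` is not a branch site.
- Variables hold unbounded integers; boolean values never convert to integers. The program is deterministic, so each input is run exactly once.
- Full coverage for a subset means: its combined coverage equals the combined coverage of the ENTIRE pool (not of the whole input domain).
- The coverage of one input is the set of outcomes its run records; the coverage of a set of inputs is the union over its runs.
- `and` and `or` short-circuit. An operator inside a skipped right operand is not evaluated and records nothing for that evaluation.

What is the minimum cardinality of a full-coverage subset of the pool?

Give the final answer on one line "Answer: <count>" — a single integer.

input #1 (k=4, m=2): covers B1=T, B2=F, B3=T, B4=T, B7=T
input #2 (k=17, m=15): covers B1=F, B2=T, B3=T, B4=F, B7=F
input #3 (k=5, m=3): covers B1=F, B2=F, B3=T, B4=T, B7=T
input #4 (k=17, m=4): covers B1=F, B2=F, B3=T, B4=F, B7=F
input #5 (k=12, m=2): covers B1=F, B2=F, B3=T, B4=F, B7=T
input #6 (k=16, m=8): covers B1=F, B2=F, B3=T, B4=F, B7=F
input #7 (k=12, m=13): covers B1=F, B2=T, B3=T, B4=F, B7=T
input #8 (k=13, m=3): covers B1=F, B2=F, B3=T, B4=F, B7=T
input #9 (k=14, m=9): covers B1=F, B2=F, B3=T, B4=F, B7=F
pool-wide coverage (9 outcomes): B1=T, B1=F, B2=T, B2=F, B3=T, B4=T, B4=F, B7=T, B7=F
every size-1 subset falls short of the 9 outcomes (best: 5/9)
at size 2, {1, 2} reaches all 9 outcomes; every lexicographically earlier size-2 subset fails

Answer: 2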